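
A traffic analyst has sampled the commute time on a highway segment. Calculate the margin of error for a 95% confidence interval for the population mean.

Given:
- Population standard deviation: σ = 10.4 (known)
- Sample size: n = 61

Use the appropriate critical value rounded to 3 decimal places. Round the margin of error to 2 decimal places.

The population standard deviation σ is known, so use the z-interval margin of error formula.

For 95% confidence, z* = 1.96 (from standard normal table)

Margin of error formula for z-interval: E = z* × σ/√n

E = 1.96 × 10.4/√61
  = 1.96 × 1.331584
  = 2.6099

Rounded to 2 decimal places:

2.61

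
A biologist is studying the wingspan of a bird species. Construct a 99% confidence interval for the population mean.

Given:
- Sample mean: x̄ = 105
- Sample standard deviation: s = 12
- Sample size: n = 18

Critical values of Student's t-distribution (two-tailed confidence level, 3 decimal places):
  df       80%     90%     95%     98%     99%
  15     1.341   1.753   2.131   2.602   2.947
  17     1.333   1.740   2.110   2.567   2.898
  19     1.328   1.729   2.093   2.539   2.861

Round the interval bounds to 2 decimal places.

The population standard deviation σ is unknown (only the sample standard deviation s is given), so use a t-interval with df = n - 1 = 18 - 1 = 17.

For 99% confidence with df = 17, t* = 2.898 (from t-table)

Standard error: SE = s/√n = 12/√18 = 2.828427

Margin of error: E = t* × SE = 2.898 × 2.828427 = 8.1968

T-interval: x̄ ± E = 105 ± 8.1968 = (96.8032, 113.1968)

Rounded to 2 decimal places:

(96.80, 113.20)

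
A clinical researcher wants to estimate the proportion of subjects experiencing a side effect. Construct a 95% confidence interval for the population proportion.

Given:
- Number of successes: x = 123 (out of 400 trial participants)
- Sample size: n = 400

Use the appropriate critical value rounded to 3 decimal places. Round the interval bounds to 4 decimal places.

Sample proportion: p̂ = 123/400 = 0.307500

Check conditions for normal approximation:
  np̂ = 123 ≥ 10 ✓
  n(1-p̂) = 277 ≥ 10 ✓

The sample is large enough, so use a z-interval (normal approximation) for the proportion.

For 95% confidence, z* = 1.96 (from standard normal table)

Standard error: SE = √(p̂(1-p̂)/n) = √(0.307500×0.692500/400) = 0.02307291

Margin of error: E = z* × SE = 1.96 × 0.02307291 = 0.045223

Z-interval: p̂ ± E = 0.307500 ± 0.045223 = (0.262277, 0.352723)

Rounded to 4 decimal places:

(0.2623, 0.3527)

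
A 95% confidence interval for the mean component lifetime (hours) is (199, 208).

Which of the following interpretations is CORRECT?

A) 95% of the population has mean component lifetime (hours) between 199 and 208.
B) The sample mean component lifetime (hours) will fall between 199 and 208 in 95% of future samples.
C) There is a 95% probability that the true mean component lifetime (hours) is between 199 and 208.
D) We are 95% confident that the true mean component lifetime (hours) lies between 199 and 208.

A confidence interval represents our confidence in the procedure, not a probability statement about the parameter.

Key concept: If we repeated this sampling process many times and computed a 95% CI each time, about 95% of those intervals would contain the true population parameter.

For this specific interval (199, 208):
- Midpoint (point estimate): 203.5
- Margin of error: 4.5

The correct interpretation is the one stating confidence that the true parameter lies in the interval — option D.

D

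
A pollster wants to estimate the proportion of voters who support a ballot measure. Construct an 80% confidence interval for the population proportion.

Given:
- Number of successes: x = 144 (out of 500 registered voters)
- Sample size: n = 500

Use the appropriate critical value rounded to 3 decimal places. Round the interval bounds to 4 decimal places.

Sample proportion: p̂ = 144/500 = 0.288000

Check conditions for normal approximation:
  np̂ = 144 ≥ 10 ✓
  n(1-p̂) = 356 ≥ 10 ✓

The sample is large enough, so use a z-interval (normal approximation) for the proportion.

For 80% confidence, z* = 1.282 (from standard normal table)

Standard error: SE = √(p̂(1-p̂)/n) = √(0.288000×0.712000/500) = 0.02025122

Margin of error: E = z* × SE = 1.282 × 0.02025122 = 0.025962

Z-interval: p̂ ± E = 0.288000 ± 0.025962 = (0.262038, 0.313962)

Rounded to 4 decimal places:

(0.2620, 0.3140)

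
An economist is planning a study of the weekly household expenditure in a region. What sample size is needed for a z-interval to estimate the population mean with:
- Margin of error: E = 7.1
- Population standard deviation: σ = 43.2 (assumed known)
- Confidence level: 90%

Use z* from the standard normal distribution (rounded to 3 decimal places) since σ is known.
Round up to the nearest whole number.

Using z* since population σ is known (z-interval formula).

For 90% confidence, z* = 1.645 (from standard normal table)

Sample size formula for z-interval: n = (z*σ/E)²

n = (1.645 × 43.2 / 7.1)²
  = (10.009014)²
  = 100.1804

Round up to the nearest whole number: n = 101

101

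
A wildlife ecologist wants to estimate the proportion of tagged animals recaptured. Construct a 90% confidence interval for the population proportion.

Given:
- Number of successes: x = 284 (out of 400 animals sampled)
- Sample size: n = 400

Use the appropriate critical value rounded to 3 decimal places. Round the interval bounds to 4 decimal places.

Sample proportion: p̂ = 284/400 = 0.710000

Check conditions for normal approximation:
  np̂ = 284 ≥ 10 ✓
  n(1-p̂) = 116 ≥ 10 ✓

The sample is large enough, so use a z-interval (normal approximation) for the proportion.

For 90% confidence, z* = 1.645 (from standard normal table)

Standard error: SE = √(p̂(1-p̂)/n) = √(0.710000×0.290000/400) = 0.02268810

Margin of error: E = z* × SE = 1.645 × 0.02268810 = 0.037322

Z-interval: p̂ ± E = 0.710000 ± 0.037322 = (0.672678, 0.747322)

Rounded to 4 decimal places:

(0.6727, 0.7473)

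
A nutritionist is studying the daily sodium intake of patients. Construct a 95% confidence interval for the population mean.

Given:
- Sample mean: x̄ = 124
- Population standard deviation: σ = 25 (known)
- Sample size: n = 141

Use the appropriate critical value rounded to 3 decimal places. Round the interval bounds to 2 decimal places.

The population standard deviation σ is known, so use a z-interval (standard normal critical value).

For 95% confidence, z* = 1.96 (from standard normal table)

Standard error: SE = σ/√n = 25/√141 = 2.105380

Margin of error: E = z* × SE = 1.96 × 2.105380 = 4.1265

Z-interval: x̄ ± E = 124 ± 4.1265 = (119.8735, 128.1265)

Rounded to 2 decimal places:

(119.87, 128.13)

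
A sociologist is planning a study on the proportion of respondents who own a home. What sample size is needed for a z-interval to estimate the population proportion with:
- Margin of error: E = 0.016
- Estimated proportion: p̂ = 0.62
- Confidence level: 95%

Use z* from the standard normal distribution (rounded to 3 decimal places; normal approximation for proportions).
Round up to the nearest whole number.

Using z* for proportion z-interval (normal approximation).

For 95% confidence, z* = 1.96 (from standard normal table)

Sample size formula for proportion z-interval: n = z*²p̂(1-p̂)/E²

n = 1.96² × 0.62 × 0.38 / 0.016²
  = 3.8416 × 0.2356 / 0.000256
  = 3535.4725

Round up to the nearest whole number: n = 3536

3536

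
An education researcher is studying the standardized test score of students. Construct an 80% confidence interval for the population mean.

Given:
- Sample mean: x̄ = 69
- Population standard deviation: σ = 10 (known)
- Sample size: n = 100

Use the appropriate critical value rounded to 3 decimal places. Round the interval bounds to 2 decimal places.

The population standard deviation σ is known, so use a z-interval (standard normal critical value).

For 80% confidence, z* = 1.282 (from standard normal table)

Standard error: SE = σ/√n = 10/√100 = 1.000000

Margin of error: E = z* × SE = 1.282 × 1.000000 = 1.2820

Z-interval: x̄ ± E = 69 ± 1.2820 = (67.7180, 70.2820)

Rounded to 2 decimal places:

(67.72, 70.28)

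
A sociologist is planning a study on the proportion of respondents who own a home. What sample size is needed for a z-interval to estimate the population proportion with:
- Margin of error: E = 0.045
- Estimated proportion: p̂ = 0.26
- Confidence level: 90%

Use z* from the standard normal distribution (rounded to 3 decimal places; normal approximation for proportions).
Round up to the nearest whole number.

Using z* for proportion z-interval (normal approximation).

For 90% confidence, z* = 1.645 (from standard normal table)

Sample size formula for proportion z-interval: n = z*²p̂(1-p̂)/E²

n = 1.645² × 0.26 × 0.74 / 0.045²
  = 2.706025 × 0.1924 / 0.002025
  = 257.1058

Round up to the nearest whole number: n = 258

258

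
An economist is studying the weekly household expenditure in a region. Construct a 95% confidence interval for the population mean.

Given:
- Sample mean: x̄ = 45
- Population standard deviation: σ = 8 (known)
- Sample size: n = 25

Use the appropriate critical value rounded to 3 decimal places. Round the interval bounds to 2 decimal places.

The population standard deviation σ is known, so use a z-interval (standard normal critical value).

For 95% confidence, z* = 1.96 (from standard normal table)

Standard error: SE = σ/√n = 8/√25 = 1.600000

Margin of error: E = z* × SE = 1.96 × 1.600000 = 3.1360

Z-interval: x̄ ± E = 45 ± 3.1360 = (41.8640, 48.1360)

Rounded to 2 decimal places:

(41.86, 48.14)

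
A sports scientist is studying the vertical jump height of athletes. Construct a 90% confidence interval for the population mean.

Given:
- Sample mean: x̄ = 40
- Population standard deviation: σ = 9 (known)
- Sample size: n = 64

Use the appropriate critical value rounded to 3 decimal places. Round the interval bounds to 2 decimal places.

The population standard deviation σ is known, so use a z-interval (standard normal critical value).

For 90% confidence, z* = 1.645 (from standard normal table)

Standard error: SE = σ/√n = 9/√64 = 1.125000

Margin of error: E = z* × SE = 1.645 × 1.125000 = 1.8506

Z-interval: x̄ ± E = 40 ± 1.8506 = (38.1494, 41.8506)

Rounded to 2 decimal places:

(38.15, 41.85)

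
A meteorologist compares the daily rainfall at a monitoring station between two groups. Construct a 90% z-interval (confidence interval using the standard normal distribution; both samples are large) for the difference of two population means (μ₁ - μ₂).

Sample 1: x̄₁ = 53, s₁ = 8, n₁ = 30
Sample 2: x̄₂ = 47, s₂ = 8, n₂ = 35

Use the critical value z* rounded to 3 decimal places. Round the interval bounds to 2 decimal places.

Both samples are large (n₁ = 30 ≥ 30, n₂ = 35 ≥ 30), so a z-interval for the difference of means applies.

Point estimate: x̄₁ - x̄₂ = 53 - 47 = 6

Standard error: SE = √(s₁²/n₁ + s₂²/n₂)
= √(8²/30 + 8²/35)
= √(2.133333 + 1.828571)
= 1.990453

For 90% confidence, z* = 1.645 (from standard normal table)
Margin of error: E = z* × SE = 1.645 × 1.990453 = 3.2743

Z-interval: (x̄₁ - x̄₂) ± E = 6 ± 3.2743 = (2.7257, 9.2743)

Rounded to 2 decimal places:

(2.73, 9.27)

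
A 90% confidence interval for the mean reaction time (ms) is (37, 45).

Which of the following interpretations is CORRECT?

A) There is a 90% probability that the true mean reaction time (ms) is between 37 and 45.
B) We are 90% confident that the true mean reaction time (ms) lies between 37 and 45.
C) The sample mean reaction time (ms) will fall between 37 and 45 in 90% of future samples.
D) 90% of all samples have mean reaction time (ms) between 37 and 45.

A confidence interval represents our confidence in the procedure, not a probability statement about the parameter.

Key concept: If we repeated this sampling process many times and computed a 90% CI each time, about 90% of those intervals would contain the true population parameter.

For this specific interval (37, 45):
- Midpoint (point estimate): 41
- Margin of error: 4

The correct interpretation is the one stating confidence that the true parameter lies in the interval — option B.

B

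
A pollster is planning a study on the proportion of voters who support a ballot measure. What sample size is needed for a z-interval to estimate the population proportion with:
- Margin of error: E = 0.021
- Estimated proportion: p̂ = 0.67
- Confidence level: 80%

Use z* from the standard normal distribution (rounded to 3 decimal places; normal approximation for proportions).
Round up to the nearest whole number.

Using z* for proportion z-interval (normal approximation).

For 80% confidence, z* = 1.282 (from standard normal table)

Sample size formula for proportion z-interval: n = z*²p̂(1-p̂)/E²

n = 1.282² × 0.67 × 0.33 / 0.021²
  = 1.643524 × 0.2211 / 0.000441
  = 823.9981

Round up to the nearest whole number: n = 824

824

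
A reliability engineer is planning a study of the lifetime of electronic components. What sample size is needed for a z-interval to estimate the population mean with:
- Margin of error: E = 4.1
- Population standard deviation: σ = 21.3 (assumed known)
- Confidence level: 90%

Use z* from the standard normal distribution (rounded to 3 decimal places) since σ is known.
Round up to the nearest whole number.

Using z* since population σ is known (z-interval formula).

For 90% confidence, z* = 1.645 (from standard normal table)

Sample size formula for z-interval: n = (z*σ/E)²

n = (1.645 × 21.3 / 4.1)²
  = (8.545976)²
  = 73.0337

Round up to the nearest whole number: n = 74

74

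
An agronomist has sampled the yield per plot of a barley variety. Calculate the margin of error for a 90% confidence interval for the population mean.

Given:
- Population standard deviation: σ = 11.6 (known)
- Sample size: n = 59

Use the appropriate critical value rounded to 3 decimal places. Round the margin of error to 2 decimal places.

The population standard deviation σ is known, so use the z-interval margin of error formula.

For 90% confidence, z* = 1.645 (from standard normal table)

Margin of error formula for z-interval: E = z* × σ/√n

E = 1.645 × 11.6/√59
  = 1.645 × 1.510191
  = 2.4843

Rounded to 2 decimal places:

2.48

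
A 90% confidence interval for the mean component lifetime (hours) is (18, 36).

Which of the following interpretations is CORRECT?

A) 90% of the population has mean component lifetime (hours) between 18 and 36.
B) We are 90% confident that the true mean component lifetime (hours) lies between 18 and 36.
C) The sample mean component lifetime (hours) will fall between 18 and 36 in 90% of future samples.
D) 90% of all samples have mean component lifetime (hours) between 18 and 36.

A confidence interval represents our confidence in the procedure, not a probability statement about the parameter.

Key concept: If we repeated this sampling process many times and computed a 90% CI each time, about 90% of those intervals would contain the true population parameter.

For this specific interval (18, 36):
- Midpoint (point estimate): 27
- Margin of error: 9

The correct interpretation is the one stating confidence that the true parameter lies in the interval — option B.

B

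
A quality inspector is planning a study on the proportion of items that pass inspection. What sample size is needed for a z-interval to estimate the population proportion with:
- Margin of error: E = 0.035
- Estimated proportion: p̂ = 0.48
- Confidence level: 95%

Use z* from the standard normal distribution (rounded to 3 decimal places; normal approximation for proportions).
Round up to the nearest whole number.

Using z* for proportion z-interval (normal approximation).

For 95% confidence, z* = 1.96 (from standard normal table)

Sample size formula for proportion z-interval: n = z*²p̂(1-p̂)/E²

n = 1.96² × 0.48 × 0.52 / 0.035²
  = 3.8416 × 0.2496 / 0.001225
  = 782.7456

Round up to the nearest whole number: n = 783

783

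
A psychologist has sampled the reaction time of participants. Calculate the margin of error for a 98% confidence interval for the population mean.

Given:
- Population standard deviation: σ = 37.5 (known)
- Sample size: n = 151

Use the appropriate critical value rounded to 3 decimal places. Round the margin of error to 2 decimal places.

The population standard deviation σ is known, so use the z-interval margin of error formula.

For 98% confidence, z* = 2.326 (from standard normal table)

Margin of error formula for z-interval: E = z* × σ/√n

E = 2.326 × 37.5/√151
  = 2.326 × 3.051707
  = 7.0983

Rounded to 2 decimal places:

7.10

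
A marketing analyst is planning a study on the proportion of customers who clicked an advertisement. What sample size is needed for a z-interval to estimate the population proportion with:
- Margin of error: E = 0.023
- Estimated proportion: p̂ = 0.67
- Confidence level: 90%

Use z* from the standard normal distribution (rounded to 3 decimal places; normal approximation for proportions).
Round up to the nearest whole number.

Using z* for proportion z-interval (normal approximation).

For 90% confidence, z* = 1.645 (from standard normal table)

Sample size formula for proportion z-interval: n = z*²p̂(1-p̂)/E²

n = 1.645² × 0.67 × 0.33 / 0.023²
  = 2.706025 × 0.2211 / 0.000529
  = 1131.0059

Round up to the nearest whole number: n = 1132

1132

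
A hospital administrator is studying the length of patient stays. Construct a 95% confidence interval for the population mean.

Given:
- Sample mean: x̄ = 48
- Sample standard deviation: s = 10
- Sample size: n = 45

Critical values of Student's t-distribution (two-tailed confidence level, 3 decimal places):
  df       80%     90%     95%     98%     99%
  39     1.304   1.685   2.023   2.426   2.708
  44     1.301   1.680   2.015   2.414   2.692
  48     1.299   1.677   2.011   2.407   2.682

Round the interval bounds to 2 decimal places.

The population standard deviation σ is unknown (only the sample standard deviation s is given), so use a t-interval with df = n - 1 = 45 - 1 = 44.

For 95% confidence with df = 44, t* = 2.015 (from t-table)

Standard error: SE = s/√n = 10/√45 = 1.490712

Margin of error: E = t* × SE = 2.015 × 1.490712 = 3.0038

T-interval: x̄ ± E = 48 ± 3.0038 = (44.9962, 51.0038)

Rounded to 2 decimal places:

(45.00, 51.00)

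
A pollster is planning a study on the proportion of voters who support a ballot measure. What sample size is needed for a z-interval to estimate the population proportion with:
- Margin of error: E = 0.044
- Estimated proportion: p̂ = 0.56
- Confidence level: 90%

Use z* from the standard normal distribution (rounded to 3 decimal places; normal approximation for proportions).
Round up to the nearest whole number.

Using z* for proportion z-interval (normal approximation).

For 90% confidence, z* = 1.645 (from standard normal table)

Sample size formula for proportion z-interval: n = z*²p̂(1-p̂)/E²

n = 1.645² × 0.56 × 0.44 / 0.044²
  = 2.706025 × 0.2464 / 0.001936
  = 344.4032

Round up to the nearest whole number: n = 345

345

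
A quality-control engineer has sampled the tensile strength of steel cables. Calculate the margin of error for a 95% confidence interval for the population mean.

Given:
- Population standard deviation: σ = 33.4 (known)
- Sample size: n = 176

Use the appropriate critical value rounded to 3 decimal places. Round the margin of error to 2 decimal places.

The population standard deviation σ is known, so use the z-interval margin of error formula.

For 95% confidence, z* = 1.96 (from standard normal table)

Margin of error formula for z-interval: E = z* × σ/√n

E = 1.96 × 33.4/√176
  = 1.96 × 2.517620
  = 4.9345

Rounded to 2 decimal places:

4.93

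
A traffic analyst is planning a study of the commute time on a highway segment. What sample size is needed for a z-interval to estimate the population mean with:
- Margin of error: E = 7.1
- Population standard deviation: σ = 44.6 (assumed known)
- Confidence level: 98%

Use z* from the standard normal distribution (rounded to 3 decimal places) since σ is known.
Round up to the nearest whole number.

Using z* since population σ is known (z-interval formula).

For 98% confidence, z* = 2.326 (from standard normal table)

Sample size formula for z-interval: n = (z*σ/E)²

n = (2.326 × 44.6 / 7.1)²
  = (14.611211)²
  = 213.4875

Round up to the nearest whole number: n = 214

214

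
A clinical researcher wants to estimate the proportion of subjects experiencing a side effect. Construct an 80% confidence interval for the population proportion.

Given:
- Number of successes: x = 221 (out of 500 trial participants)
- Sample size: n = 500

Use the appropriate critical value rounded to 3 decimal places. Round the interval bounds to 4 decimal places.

Sample proportion: p̂ = 221/500 = 0.442000

Check conditions for normal approximation:
  np̂ = 221 ≥ 10 ✓
  n(1-p̂) = 279 ≥ 10 ✓

The sample is large enough, so use a z-interval (normal approximation) for the proportion.

For 80% confidence, z* = 1.282 (from standard normal table)

Standard error: SE = √(p̂(1-p̂)/n) = √(0.442000×0.558000/500) = 0.02220973

Margin of error: E = z* × SE = 1.282 × 0.02220973 = 0.028473

Z-interval: p̂ ± E = 0.442000 ± 0.028473 = (0.413527, 0.470473)

Rounded to 4 decimal places:

(0.4135, 0.4705)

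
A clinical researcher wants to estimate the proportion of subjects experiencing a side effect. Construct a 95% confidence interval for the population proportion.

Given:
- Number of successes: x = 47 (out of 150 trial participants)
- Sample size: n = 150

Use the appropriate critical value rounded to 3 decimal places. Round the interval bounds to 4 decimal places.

Sample proportion: p̂ = 47/150 = 0.313333

Check conditions for normal approximation:
  np̂ = 47 ≥ 10 ✓
  n(1-p̂) = 103 ≥ 10 ✓

The sample is large enough, so use a z-interval (normal approximation) for the proportion.

For 95% confidence, z* = 1.96 (from standard normal table)

Standard error: SE = √(p̂(1-p̂)/n) = √(0.313333×0.686667/150) = 0.03787308

Margin of error: E = z* × SE = 1.96 × 0.03787308 = 0.074231

Z-interval: p̂ ± E = 0.313333 ± 0.074231 = (0.239102, 0.387565)

Rounded to 4 decimal places:

(0.2391, 0.3876)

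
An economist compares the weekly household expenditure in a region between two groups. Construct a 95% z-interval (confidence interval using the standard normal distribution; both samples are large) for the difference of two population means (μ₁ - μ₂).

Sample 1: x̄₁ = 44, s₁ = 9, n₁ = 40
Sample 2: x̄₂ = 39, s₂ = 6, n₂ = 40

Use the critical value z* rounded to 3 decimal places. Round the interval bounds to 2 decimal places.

Both samples are large (n₁ = 40 ≥ 30, n₂ = 40 ≥ 30), so a z-interval for the difference of means applies.

Point estimate: x̄₁ - x̄₂ = 44 - 39 = 5

Standard error: SE = √(s₁²/n₁ + s₂²/n₂)
= √(9²/40 + 6²/40)
= √(2.025000 + 0.900000)
= 1.710263

For 95% confidence, z* = 1.96 (from standard normal table)
Margin of error: E = z* × SE = 1.96 × 1.710263 = 3.3521

Z-interval: (x̄₁ - x̄₂) ± E = 5 ± 3.3521 = (1.6479, 8.3521)

Rounded to 2 decimal places:

(1.65, 8.35)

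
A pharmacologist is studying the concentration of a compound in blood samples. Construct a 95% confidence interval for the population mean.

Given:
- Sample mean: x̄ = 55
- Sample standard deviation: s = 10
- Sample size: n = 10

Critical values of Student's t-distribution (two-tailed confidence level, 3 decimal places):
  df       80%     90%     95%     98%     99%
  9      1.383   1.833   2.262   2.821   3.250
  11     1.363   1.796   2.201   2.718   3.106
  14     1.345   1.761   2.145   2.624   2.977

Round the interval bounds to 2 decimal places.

The population standard deviation σ is unknown (only the sample standard deviation s is given), so use a t-interval with df = n - 1 = 10 - 1 = 9.

For 95% confidence with df = 9, t* = 2.262 (from t-table)

Standard error: SE = s/√n = 10/√10 = 3.162278

Margin of error: E = t* × SE = 2.262 × 3.162278 = 7.1531

T-interval: x̄ ± E = 55 ± 7.1531 = (47.8469, 62.1531)

Rounded to 2 decimal places:

(47.85, 62.15)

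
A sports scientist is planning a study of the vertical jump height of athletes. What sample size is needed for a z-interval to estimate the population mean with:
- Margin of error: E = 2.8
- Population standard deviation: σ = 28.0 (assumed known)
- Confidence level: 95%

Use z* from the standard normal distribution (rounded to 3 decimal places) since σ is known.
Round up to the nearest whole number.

Using z* since population σ is known (z-interval formula).

For 95% confidence, z* = 1.96 (from standard normal table)

Sample size formula for z-interval: n = (z*σ/E)²

n = (1.96 × 28.0 / 2.8)²
  = (19.600000)²
  = 384.1600

Round up to the nearest whole number: n = 385

385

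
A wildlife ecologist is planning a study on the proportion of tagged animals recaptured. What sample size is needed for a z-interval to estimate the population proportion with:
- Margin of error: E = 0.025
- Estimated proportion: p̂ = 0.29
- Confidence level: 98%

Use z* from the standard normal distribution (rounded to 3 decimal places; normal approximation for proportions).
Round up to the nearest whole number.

Using z* for proportion z-interval (normal approximation).

For 98% confidence, z* = 2.326 (from standard normal table)

Sample size formula for proportion z-interval: n = z*²p̂(1-p̂)/E²

n = 2.326² × 0.29 × 0.71 / 0.025²
  = 5.410276 × 0.2059 / 0.000625
  = 1782.3613

Round up to the nearest whole number: n = 1783

1783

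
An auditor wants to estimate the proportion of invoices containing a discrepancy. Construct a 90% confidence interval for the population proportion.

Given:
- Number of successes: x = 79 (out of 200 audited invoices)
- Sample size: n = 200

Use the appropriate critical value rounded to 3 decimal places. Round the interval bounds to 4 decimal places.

Sample proportion: p̂ = 79/200 = 0.395000

Check conditions for normal approximation:
  np̂ = 79 ≥ 10 ✓
  n(1-p̂) = 121 ≥ 10 ✓

The sample is large enough, so use a z-interval (normal approximation) for the proportion.

For 90% confidence, z* = 1.645 (from standard normal table)

Standard error: SE = √(p̂(1-p̂)/n) = √(0.395000×0.605000/200) = 0.03456696

Margin of error: E = z* × SE = 1.645 × 0.03456696 = 0.056863

Z-interval: p̂ ± E = 0.395000 ± 0.056863 = (0.338137, 0.451863)

Rounded to 4 decimal places:

(0.3381, 0.4519)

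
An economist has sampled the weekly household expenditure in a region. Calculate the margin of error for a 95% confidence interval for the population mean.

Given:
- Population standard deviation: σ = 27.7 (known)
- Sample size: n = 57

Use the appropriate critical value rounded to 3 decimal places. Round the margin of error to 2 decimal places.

The population standard deviation σ is known, so use the z-interval margin of error formula.

For 95% confidence, z* = 1.96 (from standard normal table)

Margin of error formula for z-interval: E = z* × σ/√n

E = 1.96 × 27.7/√57
  = 1.96 × 3.668955
  = 7.1912

Rounded to 2 decimal places:

7.19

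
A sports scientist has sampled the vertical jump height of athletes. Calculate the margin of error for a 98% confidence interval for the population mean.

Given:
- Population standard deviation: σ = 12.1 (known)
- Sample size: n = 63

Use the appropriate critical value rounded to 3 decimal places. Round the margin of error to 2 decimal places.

The population standard deviation σ is known, so use the z-interval margin of error formula.

For 98% confidence, z* = 2.326 (from standard normal table)

Margin of error formula for z-interval: E = z* × σ/√n

E = 2.326 × 12.1/√63
  = 2.326 × 1.524457
  = 3.5459

Rounded to 2 decimal places:

3.55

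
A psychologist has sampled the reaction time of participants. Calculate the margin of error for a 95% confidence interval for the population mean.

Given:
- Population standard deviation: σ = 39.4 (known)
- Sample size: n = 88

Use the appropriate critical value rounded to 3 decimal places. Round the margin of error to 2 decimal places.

The population standard deviation σ is known, so use the z-interval margin of error formula.

For 95% confidence, z* = 1.96 (from standard normal table)

Margin of error formula for z-interval: E = z* × σ/√n

E = 1.96 × 39.4/√88
  = 1.96 × 4.200054
  = 8.2321

Rounded to 2 decimal places:

8.23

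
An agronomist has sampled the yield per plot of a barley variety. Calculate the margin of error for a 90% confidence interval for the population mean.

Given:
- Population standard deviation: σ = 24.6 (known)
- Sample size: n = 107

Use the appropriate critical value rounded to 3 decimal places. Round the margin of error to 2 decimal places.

The population standard deviation σ is known, so use the z-interval margin of error formula.

For 90% confidence, z* = 1.645 (from standard normal table)

Margin of error formula for z-interval: E = z* × σ/√n

E = 1.645 × 24.6/√107
  = 1.645 × 2.378172
  = 3.9121

Rounded to 2 decimal places:

3.91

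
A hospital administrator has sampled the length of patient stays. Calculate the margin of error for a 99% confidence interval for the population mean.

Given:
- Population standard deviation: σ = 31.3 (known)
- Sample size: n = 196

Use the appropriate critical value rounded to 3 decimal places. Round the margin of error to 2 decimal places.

The population standard deviation σ is known, so use the z-interval margin of error formula.

For 99% confidence, z* = 2.576 (from standard normal table)

Margin of error formula for z-interval: E = z* × σ/√n

E = 2.576 × 31.3/√196
  = 2.576 × 2.235714
  = 5.7592

Rounded to 2 decimal places:

5.76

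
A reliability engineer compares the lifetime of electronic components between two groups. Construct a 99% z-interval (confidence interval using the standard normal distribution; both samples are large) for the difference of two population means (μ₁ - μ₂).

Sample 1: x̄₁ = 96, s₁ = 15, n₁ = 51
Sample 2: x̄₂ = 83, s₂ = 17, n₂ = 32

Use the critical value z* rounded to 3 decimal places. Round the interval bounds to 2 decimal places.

Both samples are large (n₁ = 51 ≥ 30, n₂ = 32 ≥ 30), so a z-interval for the difference of means applies.

Point estimate: x̄₁ - x̄₂ = 96 - 83 = 13

Standard error: SE = √(s₁²/n₁ + s₂²/n₂)
= √(15²/51 + 17²/32)
= √(4.411765 + 9.031250)
= 3.666472

For 99% confidence, z* = 2.576 (from standard normal table)
Margin of error: E = z* × SE = 2.576 × 3.666472 = 9.4448

Z-interval: (x̄₁ - x̄₂) ± E = 13 ± 9.4448 = (3.5552, 22.4448)

Rounded to 2 decimal places:

(3.56, 22.44)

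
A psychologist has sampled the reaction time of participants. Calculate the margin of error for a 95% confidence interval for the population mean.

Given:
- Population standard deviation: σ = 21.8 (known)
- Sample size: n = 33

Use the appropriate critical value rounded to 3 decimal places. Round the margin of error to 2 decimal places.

The population standard deviation σ is known, so use the z-interval margin of error formula.

For 95% confidence, z* = 1.96 (from standard normal table)

Margin of error formula for z-interval: E = z* × σ/√n

E = 1.96 × 21.8/√33
  = 1.96 × 3.794893
  = 7.4380

Rounded to 2 decimal places:

7.44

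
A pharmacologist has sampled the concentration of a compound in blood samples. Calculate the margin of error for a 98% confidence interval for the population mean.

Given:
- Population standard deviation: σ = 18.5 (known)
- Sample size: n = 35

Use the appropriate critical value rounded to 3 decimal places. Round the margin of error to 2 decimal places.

The population standard deviation σ is known, so use the z-interval margin of error formula.

For 98% confidence, z* = 2.326 (from standard normal table)

Margin of error formula for z-interval: E = z* × σ/√n

E = 2.326 × 18.5/√35
  = 2.326 × 3.127071
  = 7.2736

Rounded to 2 decimal places:

7.27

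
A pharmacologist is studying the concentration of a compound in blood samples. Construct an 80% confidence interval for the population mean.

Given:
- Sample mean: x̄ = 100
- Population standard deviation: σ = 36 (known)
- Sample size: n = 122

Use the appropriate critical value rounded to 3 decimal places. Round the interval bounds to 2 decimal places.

The population standard deviation σ is known, so use a z-interval (standard normal critical value).

For 80% confidence, z* = 1.282 (from standard normal table)

Standard error: SE = σ/√n = 36/√122 = 3.259287

Margin of error: E = z* × SE = 1.282 × 3.259287 = 4.1784

Z-interval: x̄ ± E = 100 ± 4.1784 = (95.8216, 104.1784)

Rounded to 2 decimal places:

(95.82, 104.18)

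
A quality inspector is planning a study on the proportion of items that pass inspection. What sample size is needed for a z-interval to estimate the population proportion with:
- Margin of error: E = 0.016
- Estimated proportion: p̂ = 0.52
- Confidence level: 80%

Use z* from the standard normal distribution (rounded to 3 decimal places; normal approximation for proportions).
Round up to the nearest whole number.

Using z* for proportion z-interval (normal approximation).

For 80% confidence, z* = 1.282 (from standard normal table)

Sample size formula for proportion z-interval: n = z*²p̂(1-p̂)/E²

n = 1.282² × 0.52 × 0.48 / 0.016²
  = 1.643524 × 0.2496 / 0.000256
  = 1602.4359

Round up to the nearest whole number: n = 1603

1603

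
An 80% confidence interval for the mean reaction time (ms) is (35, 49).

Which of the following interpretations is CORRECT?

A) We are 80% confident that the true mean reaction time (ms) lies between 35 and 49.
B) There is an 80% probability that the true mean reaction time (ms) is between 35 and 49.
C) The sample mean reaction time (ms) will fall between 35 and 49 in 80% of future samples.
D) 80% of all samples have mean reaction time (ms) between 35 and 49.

A confidence interval represents our confidence in the procedure, not a probability statement about the parameter.

Key concept: If we repeated this sampling process many times and computed an 80% CI each time, about 80% of those intervals would contain the true population parameter.

For this specific interval (35, 49):
- Midpoint (point estimate): 42
- Margin of error: 7

The correct interpretation is the one stating confidence that the true parameter lies in the interval — option A.

A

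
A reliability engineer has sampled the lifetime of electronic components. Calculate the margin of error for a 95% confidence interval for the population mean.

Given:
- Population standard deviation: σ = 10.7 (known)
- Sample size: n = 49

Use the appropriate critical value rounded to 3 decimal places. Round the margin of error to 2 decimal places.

The population standard deviation σ is known, so use the z-interval margin of error formula.

For 95% confidence, z* = 1.96 (from standard normal table)

Margin of error formula for z-interval: E = z* × σ/√n

E = 1.96 × 10.7/√49
  = 1.96 × 1.528571
  = 2.9960

Rounded to 2 decimal places:

3.00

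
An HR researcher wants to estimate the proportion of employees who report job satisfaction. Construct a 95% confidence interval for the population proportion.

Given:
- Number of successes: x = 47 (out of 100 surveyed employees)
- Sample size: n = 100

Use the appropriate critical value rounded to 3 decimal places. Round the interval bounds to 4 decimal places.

Sample proportion: p̂ = 47/100 = 0.470000

Check conditions for normal approximation:
  np̂ = 47 ≥ 10 ✓
  n(1-p̂) = 53 ≥ 10 ✓

The sample is large enough, so use a z-interval (normal approximation) for the proportion.

For 95% confidence, z* = 1.96 (from standard normal table)

Standard error: SE = √(p̂(1-p̂)/n) = √(0.470000×0.530000/100) = 0.04990992

Margin of error: E = z* × SE = 1.96 × 0.04990992 = 0.097823

Z-interval: p̂ ± E = 0.470000 ± 0.097823 = (0.372177, 0.567823)

Rounded to 4 decimal places:

(0.3722, 0.5678)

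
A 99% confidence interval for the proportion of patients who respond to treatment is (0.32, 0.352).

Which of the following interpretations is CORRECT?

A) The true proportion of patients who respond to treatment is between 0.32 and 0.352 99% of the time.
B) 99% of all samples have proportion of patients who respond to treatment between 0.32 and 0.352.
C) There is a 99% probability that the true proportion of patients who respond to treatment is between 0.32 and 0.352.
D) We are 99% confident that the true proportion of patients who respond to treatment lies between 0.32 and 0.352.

A confidence interval represents our confidence in the procedure, not a probability statement about the parameter.

Key concept: If we repeated this sampling process many times and computed a 99% CI each time, about 99% of those intervals would contain the true population parameter.

For this specific interval (0.32, 0.352):
- Midpoint (point estimate): 0.336
- Margin of error: 0.016

The correct interpretation is the one stating confidence that the true parameter lies in the interval — option D.

D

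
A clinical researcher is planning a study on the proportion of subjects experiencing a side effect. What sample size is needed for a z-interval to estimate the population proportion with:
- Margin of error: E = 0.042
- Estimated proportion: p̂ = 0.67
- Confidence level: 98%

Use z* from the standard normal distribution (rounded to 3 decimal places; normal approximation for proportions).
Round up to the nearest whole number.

Using z* for proportion z-interval (normal approximation).

For 98% confidence, z* = 2.326 (from standard normal table)

Sample size formula for proportion z-interval: n = z*²p̂(1-p̂)/E²

n = 2.326² × 0.67 × 0.33 / 0.042²
  = 5.410276 × 0.2211 / 0.001764
  = 678.1247

Round up to the nearest whole number: n = 679

679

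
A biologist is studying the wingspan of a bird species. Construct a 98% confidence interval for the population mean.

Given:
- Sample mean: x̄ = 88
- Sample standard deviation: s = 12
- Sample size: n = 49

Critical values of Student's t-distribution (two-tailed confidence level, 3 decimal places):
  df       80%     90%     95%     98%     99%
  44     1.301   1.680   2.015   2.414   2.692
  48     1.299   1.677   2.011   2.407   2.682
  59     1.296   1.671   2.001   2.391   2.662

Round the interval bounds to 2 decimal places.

The population standard deviation σ is unknown (only the sample standard deviation s is given), so use a t-interval with df = n - 1 = 49 - 1 = 48.

For 98% confidence with df = 48, t* = 2.407 (from t-table)

Standard error: SE = s/√n = 12/√49 = 1.714286

Margin of error: E = t* × SE = 2.407 × 1.714286 = 4.1263

T-interval: x̄ ± E = 88 ± 4.1263 = (83.8737, 92.1263)

Rounded to 2 decimal places:

(83.87, 92.13)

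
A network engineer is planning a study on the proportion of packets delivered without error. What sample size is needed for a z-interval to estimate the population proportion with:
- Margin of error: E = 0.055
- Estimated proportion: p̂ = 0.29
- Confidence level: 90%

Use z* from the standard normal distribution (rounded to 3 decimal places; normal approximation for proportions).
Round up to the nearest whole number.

Using z* for proportion z-interval (normal approximation).

For 90% confidence, z* = 1.645 (from standard normal table)

Sample size formula for proportion z-interval: n = z*²p̂(1-p̂)/E²

n = 1.645² × 0.29 × 0.71 / 0.055²
  = 2.706025 × 0.2059 / 0.003025
  = 184.1886

Round up to the nearest whole number: n = 185

185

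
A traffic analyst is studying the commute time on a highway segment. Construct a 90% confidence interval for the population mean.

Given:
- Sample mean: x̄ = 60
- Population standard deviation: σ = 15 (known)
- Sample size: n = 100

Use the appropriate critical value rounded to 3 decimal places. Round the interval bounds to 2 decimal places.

The population standard deviation σ is known, so use a z-interval (standard normal critical value).

For 90% confidence, z* = 1.645 (from standard normal table)

Standard error: SE = σ/√n = 15/√100 = 1.500000

Margin of error: E = z* × SE = 1.645 × 1.500000 = 2.4675

Z-interval: x̄ ± E = 60 ± 2.4675 = (57.5325, 62.4675)

Rounded to 2 decimal places:

(57.53, 62.47)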